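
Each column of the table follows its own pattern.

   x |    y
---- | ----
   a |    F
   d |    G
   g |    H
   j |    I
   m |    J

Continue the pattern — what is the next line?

For the column x, letters move forward 3 places in the alphabet: a, d, g, j, m → p.
Column y: letters move forward 1 place in the alphabet, so F, G, H, I, J → K.
So the next line is p  K.

p  K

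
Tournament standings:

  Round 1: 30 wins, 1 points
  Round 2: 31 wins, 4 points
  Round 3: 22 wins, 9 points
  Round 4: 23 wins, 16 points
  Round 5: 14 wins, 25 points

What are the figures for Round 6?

15 wins, 36 points

Wins: alternating steps +1, −9, +1, −9, …; 30, 31, 22, 23, 14 → 15.
Points: 1, 4, 9, 16, 25 → 36 (perfect squares: 1², 2², 3², …).
Combining the parts gives 15 wins, 36 points.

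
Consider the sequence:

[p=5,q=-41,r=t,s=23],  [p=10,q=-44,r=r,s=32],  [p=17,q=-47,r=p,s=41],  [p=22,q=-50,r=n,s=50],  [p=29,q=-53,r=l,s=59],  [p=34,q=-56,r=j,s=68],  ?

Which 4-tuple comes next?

[p=41,q=-59,r=h,s=77]

P goes 5, 10, 17, 22, 29, 34 → 41 (alternating steps +5, +7, +5, +7, …).
Q — −3 each step: -41, -44, -47, -50, -53, -56 → -59.
R: letters move back 2 places in the alphabet, so t, r, p, n, l, j → h.
S: 23, 32, 41, 50, 59, 68 → 77 (+9 each step).
So the next 4-tuple is [p=41,q=-59,r=h,s=77].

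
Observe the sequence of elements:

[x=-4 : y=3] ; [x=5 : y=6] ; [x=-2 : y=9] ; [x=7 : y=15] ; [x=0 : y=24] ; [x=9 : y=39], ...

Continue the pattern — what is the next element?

For the x, alternating steps +9, −7, +9, −7, …: -4, 5, -2, 7, 0, 9 → 2.
For the y, each term is the sum of the two before it: 3, 6, 9, 15, 24, 39 → 63.
Combining the parts gives [x=2 : y=63].

[x=2 : y=63]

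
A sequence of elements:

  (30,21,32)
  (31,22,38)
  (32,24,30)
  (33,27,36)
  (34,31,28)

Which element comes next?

First part: +1 each step, so 30, 31, 32, 33, 34 → 35.
Second part: differences are 1, 2, 3, … (increasing by 1 each time), so 21, 22, 24, 27, 31 → 36.
Third part: 32, 38, 30, 36, 28 → 34 (alternating steps +6, −8, +6, −8, …).
Combining the parts gives (35,36,34).

(35,36,34)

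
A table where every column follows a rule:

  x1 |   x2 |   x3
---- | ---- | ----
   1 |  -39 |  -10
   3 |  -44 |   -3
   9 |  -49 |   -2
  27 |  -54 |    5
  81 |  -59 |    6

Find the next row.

Column x1 goes 1, 3, 9, 27, 81 → 243 (×3 each step).
For the column x2, −5 each step: -39, -44, -49, -54, -59 → -64.
Column x3 goes -10, -3, -2, 5, 6 → 13 (alternating steps +7, +1, +7, +1, …).
So the next row is 243  -64  13.

243  -64  13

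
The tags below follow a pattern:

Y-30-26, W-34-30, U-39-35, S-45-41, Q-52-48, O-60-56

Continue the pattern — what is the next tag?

M-69-65

Letter — letters move back 2 places in the alphabet: Y, W, U, S, Q, O → M.
Second component goes 30, 34, 39, 45, 52, 60 → 69 (differences are 4, 5, 6, … (increasing by 1 each time)).
Third component: differences are 4, 5, 6, … (increasing by 1 each time), so 26, 30, 35, 41, 48, 56 → 65.
So the next tag is M-69-65.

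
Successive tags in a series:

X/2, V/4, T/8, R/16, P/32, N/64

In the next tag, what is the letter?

L

For the letter, letters move back 2 places in the alphabet: X, V, T, R, P, N → L.
Second component: ×2 each step; 2, 4, 8, 16, 32, 64 → 128.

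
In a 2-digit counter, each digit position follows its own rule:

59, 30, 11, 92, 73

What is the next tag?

First digit — −2 each step, mod 10: 5, 3, 1, 9, 7 → 5.
For the second digit, +1 each step, mod 10: 9, 0, 1, 2, 3 → 4.
Combining the parts gives 54.

54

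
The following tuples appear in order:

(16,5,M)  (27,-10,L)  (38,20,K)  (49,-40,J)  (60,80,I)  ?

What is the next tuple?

(71,-160,H)

First entry goes 16, 27, 38, 49, 60 → 71 (+11 each step).
Second entry goes 5, -10, 20, -40, 80 → -160 (×(-2) each step).
For the letter, letters move back 1 place in the alphabet: M, L, K, J, I → H.
Combining the parts gives (71,-160,H).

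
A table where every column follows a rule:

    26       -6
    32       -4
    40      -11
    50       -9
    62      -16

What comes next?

First component — differences are 6, 8, 10, … (increasing by 2 each time): 26, 32, 40, 50, 62 → 76.
Second component: alternating steps +2, −7, +2, −7, …, so -6, -4, -11, -9, -16 → -14.
Combining the parts gives 76  -14.

76  -14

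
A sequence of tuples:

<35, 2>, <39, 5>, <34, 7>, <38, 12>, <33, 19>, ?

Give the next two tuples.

<37, 31>, <32, 50>

First part: 35, 39, 34, 38, 33 → 37 → 32 (alternating steps +4, −5, +4, −5, …).
Second part — each term is the sum of the two before it: 2, 5, 7, 12, 19 → 31 → 50.
Putting the parts together: <37, 31> and then <32, 50>.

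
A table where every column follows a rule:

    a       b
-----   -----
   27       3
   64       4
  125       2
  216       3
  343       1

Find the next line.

Column a: perfect cubes: 3³, 4³, 5³, …; 27, 64, 125, 216, 343 → 512.
Column b — alternating steps +1, −2, +1, −2, …: 3, 4, 2, 3, 1 → 2.
Combining the parts gives 512  2.

512  2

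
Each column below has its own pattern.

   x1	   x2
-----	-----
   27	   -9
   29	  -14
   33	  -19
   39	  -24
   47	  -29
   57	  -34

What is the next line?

69  -39

Column x1: 27, 29, 33, 39, 47, 57 → 69 (differences are 2, 4, 6, … (increasing by 2 each time)).
Column x2 goes -9, -14, -19, -24, -29, -34 → -39 (−5 each step).
Putting it together: 69  -39.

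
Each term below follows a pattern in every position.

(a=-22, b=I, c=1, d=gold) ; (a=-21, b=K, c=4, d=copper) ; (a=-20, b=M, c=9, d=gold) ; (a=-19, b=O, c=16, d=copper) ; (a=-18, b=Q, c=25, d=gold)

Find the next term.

For the a, +1 each step: -22, -21, -20, -19, -18 → -17.
B: I, K, M, O, Q → S (letters move forward 2 places in the alphabet).
C: perfect squares: 1², 2², 3², …, so 1, 4, 9, 16, 25 → 36.
D — alternates gold ↔ copper: gold, copper, gold, copper, gold → copper.
Combining the parts gives (a=-17, b=S, c=36, d=copper).

(a=-17, b=S, c=36, d=copper)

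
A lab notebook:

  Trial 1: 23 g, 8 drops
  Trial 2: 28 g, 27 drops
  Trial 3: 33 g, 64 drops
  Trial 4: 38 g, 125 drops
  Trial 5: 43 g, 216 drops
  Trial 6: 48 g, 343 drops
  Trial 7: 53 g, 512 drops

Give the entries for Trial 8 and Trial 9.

G — +5 each step: 23, 28, 33, 38, 43, 48, 53 → 58 → 63.
Drops: perfect cubes: 2³, 3³, 4³, …, so 8, 27, 64, 125, 216, 343, 512 → 729 → 1000.
Putting the parts together: 58 g, 729 drops and then 63 g, 1000 drops.

58 g, 729 drops; 63 g, 1000 drops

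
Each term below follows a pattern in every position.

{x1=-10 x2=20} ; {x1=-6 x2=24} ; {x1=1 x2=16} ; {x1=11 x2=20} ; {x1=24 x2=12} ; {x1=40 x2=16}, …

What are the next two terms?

{x1=59 x2=8}, {x1=81 x2=12}

X1 — differences are 4, 7, 10, … (increasing by 3 each time): -10, -6, 1, 11, 24, 40 → 59 → 81.
X2: alternating steps +4, −8, +4, −8, …; 20, 24, 16, 20, 12, 16 → 8 → 12.
So the next two terms are {x1=59 x2=8} and {x1=81 x2=12}.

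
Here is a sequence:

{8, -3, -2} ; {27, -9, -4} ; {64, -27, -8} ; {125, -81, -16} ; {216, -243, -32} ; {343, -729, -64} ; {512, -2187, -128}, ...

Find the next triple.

First slot: perfect cubes: 2³, 3³, 4³, …; 8, 27, 64, 125, 216, 343, 512 → 729.
Second slot: -3, -9, -27, -81, -243, -729, -2187 → -6561 (×3 each step).
Third slot: ×2 each step; -2, -4, -8, -16, -32, -64, -128 → -256.
Combining the parts gives {729, -6561, -256}.

{729, -6561, -256}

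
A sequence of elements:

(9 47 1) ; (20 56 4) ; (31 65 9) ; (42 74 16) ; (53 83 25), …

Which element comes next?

First coordinate — +11 each step: 9, 20, 31, 42, 53 → 64.
Second coordinate: +9 each step, so 47, 56, 65, 74, 83 → 92.
Third coordinate — perfect squares: 1², 2², 3², …: 1, 4, 9, 16, 25 → 36.
Putting it together: (64 92 36).

(64 92 36)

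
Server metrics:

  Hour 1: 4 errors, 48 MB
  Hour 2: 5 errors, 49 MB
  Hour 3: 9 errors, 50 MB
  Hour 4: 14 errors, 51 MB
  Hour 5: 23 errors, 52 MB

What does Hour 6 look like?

For the errors, each term is the sum of the two before it: 4, 5, 9, 14, 23 → 37.
MB: +1 each step; 48, 49, 50, 51, 52 → 53.
Combining the parts gives 37 errors, 53 MB.

37 errors, 53 MB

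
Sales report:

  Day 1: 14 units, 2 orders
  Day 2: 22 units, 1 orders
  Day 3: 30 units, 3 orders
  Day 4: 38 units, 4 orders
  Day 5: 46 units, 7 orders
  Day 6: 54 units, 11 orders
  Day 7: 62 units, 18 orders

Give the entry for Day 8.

Units: +8 each step, so 14, 22, 30, 38, 46, 54, 62 → 70.
Orders — each term is the sum of the two before it: 2, 1, 3, 4, 7, 11, 18 → 29.
So the next line is 70 units, 29 orders.

70 units, 29 orders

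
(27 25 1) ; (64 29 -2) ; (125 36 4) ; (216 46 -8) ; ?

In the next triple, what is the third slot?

16

For the first slot, perfect cubes: 3³, 4³, 5³, …: 27, 64, 125, 216 → 343.
For the second slot, differences are 4, 7, 10, … (increasing by 3 each time): 25, 29, 36, 46 → 59.
For the third slot, ×(-2) each step: 1, -2, 4, -8 → 16.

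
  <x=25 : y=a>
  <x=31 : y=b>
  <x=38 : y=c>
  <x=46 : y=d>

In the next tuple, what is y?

e

Y: letters move forward 1 place in the alphabet, so a, b, c, d → e.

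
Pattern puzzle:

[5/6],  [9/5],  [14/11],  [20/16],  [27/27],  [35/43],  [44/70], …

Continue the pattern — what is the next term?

First coordinate: differences are 4, 5, 6, … (increasing by 1 each time); 5, 9, 14, 20, 27, 35, 44 → 54.
Second coordinate goes 6, 5, 11, 16, 27, 43, 70 → 113 (each term is the sum of the two before it).
So the next term is [54/113].

[54/113]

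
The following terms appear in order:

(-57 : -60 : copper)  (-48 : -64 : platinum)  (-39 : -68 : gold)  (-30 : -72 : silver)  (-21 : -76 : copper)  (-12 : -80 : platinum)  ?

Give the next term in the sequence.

First slot: +9 each step; -57, -48, -39, -30, -21, -12 → -3.
Second slot goes -60, -64, -68, -72, -76, -80 → -84 (−4 each step).
For the metal, repeats copper → platinum → gold → silver: copper, platinum, gold, silver, copper, platinum → gold.
Combining the parts gives (-3 : -84 : gold).

(-3 : -84 : gold)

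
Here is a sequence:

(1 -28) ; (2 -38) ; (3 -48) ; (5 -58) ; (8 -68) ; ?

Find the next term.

First coordinate goes 1, 2, 3, 5, 8 → 13 (each term is the sum of the two before it).
For the second coordinate, −10 each step: -28, -38, -48, -58, -68 → -78.
Combining the parts gives (13 -78).

(13 -78)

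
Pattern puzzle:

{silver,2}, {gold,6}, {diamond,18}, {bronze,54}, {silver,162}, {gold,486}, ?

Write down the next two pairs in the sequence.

{diamond,1458}, {bronze,4374}

Rank: repeats silver → gold → diamond → bronze, so silver, gold, diamond, bronze, silver, gold → diamond → bronze.
Second coordinate goes 2, 6, 18, 54, 162, 486 → 1458 → 4374 (×3 each step).
So the next two pairs are {diamond,1458} and {bronze,4374}.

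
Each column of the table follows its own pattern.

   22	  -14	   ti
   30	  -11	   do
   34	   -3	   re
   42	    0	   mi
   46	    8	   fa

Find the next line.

54  11  sol

First component: alternating steps +8, +4, +8, +4, …, so 22, 30, 34, 42, 46 → 54.
Second component goes -14, -11, -3, 0, 8 → 11 (alternating steps +3, +8, +3, +8, …).
Note: ti, do, re, mi, fa → sol (runs through the solfège scale do→ti).
Combining the parts gives 54  11  sol.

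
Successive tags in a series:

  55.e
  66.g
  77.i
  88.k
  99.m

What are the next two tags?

For the first component, +11 each step: 55, 66, 77, 88, 99 → 110 → 121.
Letter — letters move forward 2 places in the alphabet: e, g, i, k, m → o → q.
So the next two tags are 110.o and 121.q.

110.o, 121.q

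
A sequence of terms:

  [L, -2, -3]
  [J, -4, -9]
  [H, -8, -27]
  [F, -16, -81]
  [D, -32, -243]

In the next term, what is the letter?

Letter: letters move back 2 places in the alphabet, so L, J, H, F, D → B.

B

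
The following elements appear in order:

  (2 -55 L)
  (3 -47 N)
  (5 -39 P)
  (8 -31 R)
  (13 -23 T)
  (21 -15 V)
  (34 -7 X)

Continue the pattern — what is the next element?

(55 1 Z)

First slot: 2, 3, 5, 8, 13, 21, 34 → 55 (each term is the sum of the two before it).
Second slot: +8 each step; -55, -47, -39, -31, -23, -15, -7 → 1.
Letter goes L, N, P, R, T, V, X → Z (letters move forward 2 places in the alphabet).
Putting it together: (55 1 Z).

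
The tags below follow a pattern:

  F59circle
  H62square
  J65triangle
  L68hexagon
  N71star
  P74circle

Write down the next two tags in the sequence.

R77square then T80triangle

Letter: F, H, J, L, N, P → R → T (letters move forward 2 places in the alphabet).
Second component — +3 each step: 59, 62, 65, 68, 71, 74 → 77 → 80.
For the shape, repeats circle → square → triangle → hexagon → star: circle, square, triangle, hexagon, star, circle → square → triangle.
Putting the parts together: R77square and then T80triangle.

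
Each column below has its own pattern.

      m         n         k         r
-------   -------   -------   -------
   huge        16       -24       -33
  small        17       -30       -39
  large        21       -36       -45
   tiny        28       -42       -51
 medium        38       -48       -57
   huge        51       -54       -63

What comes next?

small  67  -60  -69

Column m — repeats huge → small → large → tiny → medium: huge, small, large, tiny, medium, huge → small.
Column n: 16, 17, 21, 28, 38, 51 → 67 (differences are 1, 4, 7, … (increasing by 3 each time)).
For the column k, −6 each step: -24, -30, -36, -42, -48, -54 → -60.
For the column r, −6 each step: -33, -39, -45, -51, -57, -63 → -69.
So the next row is small  67  -60  -69.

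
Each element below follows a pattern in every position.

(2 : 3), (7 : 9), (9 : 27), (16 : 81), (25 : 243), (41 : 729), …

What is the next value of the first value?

First value: 2, 7, 9, 16, 25, 41 → 66 (each term is the sum of the two before it).

66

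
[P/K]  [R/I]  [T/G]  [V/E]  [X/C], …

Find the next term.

[Z/A]

First letter goes P, R, T, V, X → Z (letters move forward 2 places in the alphabet).
For the second letter, letters move back 2 places in the alphabet: K, I, G, E, C → A.
Putting it together: [Z/A].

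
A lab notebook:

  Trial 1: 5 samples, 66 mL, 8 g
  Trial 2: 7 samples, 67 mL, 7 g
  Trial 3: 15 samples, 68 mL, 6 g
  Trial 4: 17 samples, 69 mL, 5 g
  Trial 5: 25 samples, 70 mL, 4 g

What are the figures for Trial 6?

Samples goes 5, 7, 15, 17, 25 → 27 (alternating steps +2, +8, +2, +8, …).
ML: +1 each step, so 66, 67, 68, 69, 70 → 71.
G: 8, 7, 6, 5, 4 → 3 (together with the mL always sums to 74).
So the next line is 27 samples, 71 mL, 3 g.

27 samples, 71 mL, 3 g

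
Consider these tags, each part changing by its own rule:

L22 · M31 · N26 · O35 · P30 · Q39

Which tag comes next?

Letter: letters move forward 1 place in the alphabet, so L, M, N, O, P, Q → R.
Second component: 22, 31, 26, 35, 30, 39 → 34 (alternating steps +9, −5, +9, −5, …).
So the next tag is R34.

R34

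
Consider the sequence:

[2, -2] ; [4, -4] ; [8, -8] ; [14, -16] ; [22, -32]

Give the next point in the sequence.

[32, -64]

First slot — differences are 2, 4, 6, … (increasing by 2 each time): 2, 4, 8, 14, 22 → 32.
Second slot goes -2, -4, -8, -16, -32 → -64 (×2 each step).
Combining the parts gives [32, -64].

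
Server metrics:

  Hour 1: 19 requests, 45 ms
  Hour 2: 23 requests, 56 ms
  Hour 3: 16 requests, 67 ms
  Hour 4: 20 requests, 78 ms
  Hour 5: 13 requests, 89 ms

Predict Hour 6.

Requests: alternating steps +4, −7, +4, −7, …; 19, 23, 16, 20, 13 → 17.
Ms: +11 each step; 45, 56, 67, 78, 89 → 100.
So the next row is 17 requests, 100 ms.

17 requests, 100 ms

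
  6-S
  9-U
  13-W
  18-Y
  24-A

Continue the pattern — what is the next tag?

31-C

First component: 6, 9, 13, 18, 24 → 31 (differences are 3, 4, 5, … (increasing by 1 each time)).
Letter — letters move forward 2 places in the alphabet, wrapping Z→A: S, U, W, Y, A → C.
Putting it together: 31-C.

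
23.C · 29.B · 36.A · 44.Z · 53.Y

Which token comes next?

First component: 23, 29, 36, 44, 53 → 63 (differences are 6, 7, 8, … (increasing by 1 each time)).
For the letter, letters move back 1 place in the alphabet, wrapping A→Z: C, B, A, Z, Y → X.
Putting it together: 63.X.

63.X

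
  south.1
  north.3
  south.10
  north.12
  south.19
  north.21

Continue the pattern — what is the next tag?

south.28

Direction — alternates south ↔ north: south, north, south, north, south, north → south.
For the second component, alternating steps +2, +7, +2, +7, …: 1, 3, 10, 12, 19, 21 → 28.
So the next tag is south.28.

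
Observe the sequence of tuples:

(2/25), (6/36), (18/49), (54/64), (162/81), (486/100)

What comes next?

(1458/121)

First slot: ×3 each step; 2, 6, 18, 54, 162, 486 → 1458.
Second slot: 25, 36, 49, 64, 81, 100 → 121 (perfect squares: 5², 6², 7², …).
So the next tuple is (1458/121).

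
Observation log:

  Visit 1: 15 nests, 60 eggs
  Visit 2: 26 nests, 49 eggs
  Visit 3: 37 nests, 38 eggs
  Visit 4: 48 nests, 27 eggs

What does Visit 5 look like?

Nests: +11 each step; 15, 26, 37, 48 → 59.
Eggs: −11 each step; 60, 49, 38, 27 → 16.
Putting it together: 59 nests, 16 eggs.

59 nests, 16 eggs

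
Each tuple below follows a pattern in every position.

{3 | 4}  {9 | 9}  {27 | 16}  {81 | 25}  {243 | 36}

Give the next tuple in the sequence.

First component — ×3 each step: 3, 9, 27, 81, 243 → 729.
Second component — perfect squares: 2², 3², 4², …: 4, 9, 16, 25, 36 → 49.
Combining the parts gives {729 | 49}.

{729 | 49}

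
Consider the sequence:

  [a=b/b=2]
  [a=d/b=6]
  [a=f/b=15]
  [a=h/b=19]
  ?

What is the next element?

A — letters move forward 2 places in the alphabet: b, d, f, h → j.
B: alternating steps +4, +9, +4, +9, …; 2, 6, 15, 19 → 28.
Putting it together: [a=j/b=28].

[a=j/b=28]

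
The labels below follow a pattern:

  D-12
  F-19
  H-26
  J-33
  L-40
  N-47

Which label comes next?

P-54

Letter: letters move forward 2 places in the alphabet, so D, F, H, J, L, N → P.
Second component goes 12, 19, 26, 33, 40, 47 → 54 (+7 each step).
Putting it together: P-54.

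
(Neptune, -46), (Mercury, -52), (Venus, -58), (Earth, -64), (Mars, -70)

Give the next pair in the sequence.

(Jupiter, -76)

Planet goes Neptune, Mercury, Venus, Earth, Mars → Jupiter (runs through the planets Mercury→Neptune).
Second entry: −6 each step; -46, -52, -58, -64, -70 → -76.
So the next pair is (Jupiter, -76).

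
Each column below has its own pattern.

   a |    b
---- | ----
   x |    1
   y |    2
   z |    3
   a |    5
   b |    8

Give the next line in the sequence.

Column a: x, y, z, a, b → c (letters move forward 1 place in the alphabet, wrapping Z→A).
Column b — each term is the sum of the two before it: 1, 2, 3, 5, 8 → 13.
So the next line is c  13.

c  13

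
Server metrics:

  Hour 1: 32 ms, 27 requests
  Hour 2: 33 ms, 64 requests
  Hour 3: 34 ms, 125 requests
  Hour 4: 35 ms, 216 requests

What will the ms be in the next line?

36

For the ms, +1 each step: 32, 33, 34, 35 → 36.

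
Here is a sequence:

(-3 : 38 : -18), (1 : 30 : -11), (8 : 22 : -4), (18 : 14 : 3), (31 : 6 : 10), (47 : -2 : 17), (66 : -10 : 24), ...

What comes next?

(88 : -18 : 31)

First slot: differences are 4, 7, 10, … (increasing by 3 each time); -3, 1, 8, 18, 31, 47, 66 → 88.
Second slot: −8 each step, so 38, 30, 22, 14, 6, -2, -10 → -18.
Third slot: +7 each step; -18, -11, -4, 3, 10, 17, 24 → 31.
Putting it together: (88 : -18 : 31).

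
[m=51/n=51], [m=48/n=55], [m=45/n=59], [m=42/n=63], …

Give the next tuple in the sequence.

[m=39/n=67]

M: −3 each step, so 51, 48, 45, 42 → 39.
N: +4 each step; 51, 55, 59, 63 → 67.
Putting it together: [m=39/n=67].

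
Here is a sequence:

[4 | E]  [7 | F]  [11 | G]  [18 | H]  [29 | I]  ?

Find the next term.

[47 | J]

For the first slot, each term is the sum of the two before it: 4, 7, 11, 18, 29 → 47.
Letter: E, F, G, H, I → J (letters move forward 1 place in the alphabet).
Combining the parts gives [47 | J].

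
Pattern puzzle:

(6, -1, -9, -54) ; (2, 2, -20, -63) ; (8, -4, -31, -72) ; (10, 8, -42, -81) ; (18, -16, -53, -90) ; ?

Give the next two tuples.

First coordinate — each term is the sum of the two before it: 6, 2, 8, 10, 18 → 28 → 46.
Second coordinate goes -1, 2, -4, 8, -16 → 32 → -64 (×(-2) each step).
Third coordinate: -9, -20, -31, -42, -53 → -64 → -75 (−11 each step).
For the fourth coordinate, −9 each step: -54, -63, -72, -81, -90 → -99 → -108.
So the next two tuples are (28, 32, -64, -99) and (46, -64, -75, -108).

(28, 32, -64, -99), (46, -64, -75, -108)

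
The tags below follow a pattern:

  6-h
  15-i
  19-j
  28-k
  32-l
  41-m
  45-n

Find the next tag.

First component: alternating steps +9, +4, +9, +4, …; 6, 15, 19, 28, 32, 41, 45 → 54.
Letter: letters move forward 1 place in the alphabet; h, i, j, k, l, m, n → o.
So the next tag is 54-o.

54-o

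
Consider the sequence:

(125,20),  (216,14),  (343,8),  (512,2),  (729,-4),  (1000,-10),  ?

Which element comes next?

First slot — perfect cubes: 5³, 6³, 7³, …: 125, 216, 343, 512, 729, 1000 → 1331.
Second slot: −6 each step, so 20, 14, 8, 2, -4, -10 → -16.
Putting it together: (1331,-16).

(1331,-16)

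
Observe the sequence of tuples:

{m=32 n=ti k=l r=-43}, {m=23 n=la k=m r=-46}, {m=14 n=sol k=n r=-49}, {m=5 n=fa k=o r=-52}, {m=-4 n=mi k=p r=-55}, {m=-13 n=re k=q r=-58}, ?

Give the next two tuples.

{m=-22 n=do k=r r=-61}, {m=-31 n=ti k=s r=-64}

M — −9 each step: 32, 23, 14, 5, -4, -13 → -22 → -31.
N: ti, la, sol, fa, mi, re → do → ti (runs backward through the solfège scale do→ti).
K: letters move forward 1 place in the alphabet; l, m, n, o, p, q → r → s.
R: −3 each step, so -43, -46, -49, -52, -55, -58 → -61 → -64.
So the next two tuples are {m=-22 n=do k=r r=-61} and {m=-31 n=ti k=s r=-64}.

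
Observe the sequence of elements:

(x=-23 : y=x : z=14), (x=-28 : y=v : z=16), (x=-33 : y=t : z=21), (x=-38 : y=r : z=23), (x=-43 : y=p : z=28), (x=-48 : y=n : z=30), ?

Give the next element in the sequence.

X — −5 each step: -23, -28, -33, -38, -43, -48 → -53.
Y: x, v, t, r, p, n → l (letters move back 2 places in the alphabet).
Z: alternating steps +2, +5, +2, +5, …; 14, 16, 21, 23, 28, 30 → 35.
So the next element is (x=-53 : y=l : z=35).

(x=-53 : y=l : z=35)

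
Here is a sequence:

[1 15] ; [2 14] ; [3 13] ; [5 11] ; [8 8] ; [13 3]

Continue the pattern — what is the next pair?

First value: each term is the sum of the two before it, so 1, 2, 3, 5, 8, 13 → 21.
Second value: together with the first value always sums to 16; 15, 14, 13, 11, 8, 3 → -5.
Combining the parts gives [21 -5].

[21 -5]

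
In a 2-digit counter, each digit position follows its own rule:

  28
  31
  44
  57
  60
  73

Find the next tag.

For the first digit, +1 each step, mod 10: 2, 3, 4, 5, 6, 7 → 8.
Second digit: +3 each step, mod 10, so 8, 1, 4, 7, 0, 3 → 6.
Combining the parts gives 86.

86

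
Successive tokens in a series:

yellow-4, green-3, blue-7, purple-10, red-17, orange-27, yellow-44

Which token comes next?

green-71

Colour: yellow, green, blue, purple, red, orange, yellow → green (repeats yellow → green → blue → purple → red → orange).
Second component: each term is the sum of the two before it, so 4, 3, 7, 10, 17, 27, 44 → 71.
Combining the parts gives green-71.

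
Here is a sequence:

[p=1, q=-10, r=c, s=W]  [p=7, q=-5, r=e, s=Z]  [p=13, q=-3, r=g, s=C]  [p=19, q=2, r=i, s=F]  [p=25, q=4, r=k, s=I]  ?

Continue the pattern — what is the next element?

P goes 1, 7, 13, 19, 25 → 31 (+6 each step).
Q — alternating steps +5, +2, +5, +2, …: -10, -5, -3, 2, 4 → 9.
R: letters move forward 2 places in the alphabet, so c, e, g, i, k → m.
For the s, letters move forward 3 places in the alphabet, wrapping Z→A: W, Z, C, F, I → L.
Combining the parts gives [p=31, q=9, r=m, s=L].

[p=31, q=9, r=m, s=L]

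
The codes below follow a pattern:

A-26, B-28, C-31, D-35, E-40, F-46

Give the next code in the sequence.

Letter: letters move forward 1 place in the alphabet; A, B, C, D, E, F → G.
Second component goes 26, 28, 31, 35, 40, 46 → 53 (differences are 2, 3, 4, … (increasing by 1 each time)).
Putting it together: G-53.

G-53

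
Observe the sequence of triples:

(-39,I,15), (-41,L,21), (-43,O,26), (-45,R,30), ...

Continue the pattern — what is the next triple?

(-47,U,33)

First slot: −2 each step; -39, -41, -43, -45 → -47.
Letter: letters move forward 3 places in the alphabet; I, L, O, R → U.
Third slot: differences are 6, 5, 4, … (decreasing by 1 each time), so 15, 21, 26, 30 → 33.
Combining the parts gives (-47,U,33).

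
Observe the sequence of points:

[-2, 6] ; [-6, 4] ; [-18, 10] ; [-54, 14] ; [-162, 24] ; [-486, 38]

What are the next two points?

For the first entry, ×3 each step: -2, -6, -18, -54, -162, -486 → -1458 → -4374.
Second entry: each term is the sum of the two before it; 6, 4, 10, 14, 24, 38 → 62 → 100.
Putting the parts together: [-1458, 62] and then [-4374, 100].

[-1458, 62], [-4374, 100]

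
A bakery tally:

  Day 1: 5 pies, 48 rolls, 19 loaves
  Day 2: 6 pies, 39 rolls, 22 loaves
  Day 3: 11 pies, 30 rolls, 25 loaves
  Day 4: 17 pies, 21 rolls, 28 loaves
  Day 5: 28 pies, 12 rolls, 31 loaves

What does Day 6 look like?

Pies: 5, 6, 11, 17, 28 → 45 (each term is the sum of the two before it).
Rolls goes 48, 39, 30, 21, 12 → 3 (−9 each step).
Loaves: 19, 22, 25, 28, 31 → 34 (+3 each step).
So the next record is 45 pies, 3 rolls, 34 loaves.

45 pies, 3 rolls, 34 loaves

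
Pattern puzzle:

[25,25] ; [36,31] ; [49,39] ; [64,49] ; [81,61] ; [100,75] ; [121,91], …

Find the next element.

[144,109]

First slot — perfect squares: 5², 6², 7², …: 25, 36, 49, 64, 81, 100, 121 → 144.
Second slot — differences are 6, 8, 10, … (increasing by 2 each time): 25, 31, 39, 49, 61, 75, 91 → 109.
Combining the parts gives [144,109].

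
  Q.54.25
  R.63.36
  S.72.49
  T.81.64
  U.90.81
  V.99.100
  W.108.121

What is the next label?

X.117.144

Letter: letters move forward 1 place in the alphabet, so Q, R, S, T, U, V, W → X.
Second component goes 54, 63, 72, 81, 90, 99, 108 → 117 (+9 each step).
Third component: 25, 36, 49, 64, 81, 100, 121 → 144 (perfect squares: 5², 6², 7², …).
Putting it together: X.117.144.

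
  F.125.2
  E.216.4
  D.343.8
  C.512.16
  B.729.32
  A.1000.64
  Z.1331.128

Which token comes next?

Y.1728.256

Letter: letters move back 1 place in the alphabet, wrapping A→Z, so F, E, D, C, B, A, Z → Y.
Second component goes 125, 216, 343, 512, 729, 1000, 1331 → 1728 (perfect cubes: 5³, 6³, 7³, …).
Third component goes 2, 4, 8, 16, 32, 64, 128 → 256 (×2 each step).
So the next token is Y.1728.256.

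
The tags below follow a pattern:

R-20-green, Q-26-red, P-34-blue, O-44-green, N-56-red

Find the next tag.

M-70-blue

Letter: R, Q, P, O, N → M (letters move back 1 place in the alphabet).
Second component goes 20, 26, 34, 44, 56 → 70 (differences are 6, 8, 10, … (increasing by 2 each time)).
Colour goes green, red, blue, green, red → blue (repeats green → red → blue).
Combining the parts gives M-70-blue.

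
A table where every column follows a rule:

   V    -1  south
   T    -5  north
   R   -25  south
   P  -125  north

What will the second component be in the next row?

-625

Second component — ×5 each step: -1, -5, -25, -125 → -625.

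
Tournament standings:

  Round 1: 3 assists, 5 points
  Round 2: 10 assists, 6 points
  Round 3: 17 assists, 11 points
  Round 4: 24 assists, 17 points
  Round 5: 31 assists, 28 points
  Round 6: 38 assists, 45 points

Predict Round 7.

45 assists, 73 points

Assists: 3, 10, 17, 24, 31, 38 → 45 (+7 each step).
Points: each term is the sum of the two before it, so 5, 6, 11, 17, 28, 45 → 73.
Combining the parts gives 45 assists, 73 points.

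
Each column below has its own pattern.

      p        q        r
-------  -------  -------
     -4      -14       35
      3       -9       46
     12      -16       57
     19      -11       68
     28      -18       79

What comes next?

Column p: alternating steps +7, +9, +7, +9, …; -4, 3, 12, 19, 28 → 35.
For the column q, alternating steps +5, −7, +5, −7, …: -14, -9, -16, -11, -18 → -13.
Column r goes 35, 46, 57, 68, 79 → 90 (+11 each step).
So the next line is 35  -13  90.

35  -13  90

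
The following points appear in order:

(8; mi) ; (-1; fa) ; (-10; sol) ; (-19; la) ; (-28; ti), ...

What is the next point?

First part: −9 each step, so 8, -1, -10, -19, -28 → -37.
For the note, runs through the solfège scale do→ti: mi, fa, sol, la, ti → do.
Combining the parts gives (-37; do).

(-37; do)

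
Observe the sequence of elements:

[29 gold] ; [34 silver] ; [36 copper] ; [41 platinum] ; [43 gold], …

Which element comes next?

[48 silver]

First component goes 29, 34, 36, 41, 43 → 48 (alternating steps +5, +2, +5, +2, …).
For the metal, repeats gold → silver → copper → platinum: gold, silver, copper, platinum, gold → silver.
So the next element is [48 silver].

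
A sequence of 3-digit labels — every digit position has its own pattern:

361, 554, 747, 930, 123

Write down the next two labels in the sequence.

316, 509

First digit: +2 each step, mod 10; 3, 5, 7, 9, 1 → 3 → 5.
For the second digit, −1 each step, mod 10: 6, 5, 4, 3, 2 → 1 → 0.
Third digit — +3 each step, mod 10: 1, 4, 7, 0, 3 → 6 → 9.
So the next two labels are 316 and 509.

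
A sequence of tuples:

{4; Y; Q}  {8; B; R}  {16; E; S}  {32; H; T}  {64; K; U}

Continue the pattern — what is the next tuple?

{128; N; V}

First slot: ×2 each step, so 4, 8, 16, 32, 64 → 128.
For the first letter, letters move forward 3 places in the alphabet, wrapping Z→A: Y, B, E, H, K → N.
Second letter: Q, R, S, T, U → V (letters move forward 1 place in the alphabet).
So the next tuple is {128; N; V}.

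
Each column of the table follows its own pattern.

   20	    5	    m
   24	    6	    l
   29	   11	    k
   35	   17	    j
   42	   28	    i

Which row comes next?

For the first component, differences are 4, 5, 6, … (increasing by 1 each time): 20, 24, 29, 35, 42 → 50.
For the second component, each term is the sum of the two before it: 5, 6, 11, 17, 28 → 45.
Letter: m, l, k, j, i → h (letters move back 1 place in the alphabet).
So the next row is 50  45  h.

50  45  h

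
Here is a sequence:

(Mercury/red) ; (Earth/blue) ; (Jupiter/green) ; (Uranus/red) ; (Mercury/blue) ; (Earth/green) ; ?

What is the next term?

(Jupiter/red)

For the planet, repeats Mercury → Earth → Jupiter → Uranus: Mercury, Earth, Jupiter, Uranus, Mercury, Earth → Jupiter.
Colour — repeats red → blue → green: red, blue, green, red, blue, green → red.
Combining the parts gives (Jupiter/red).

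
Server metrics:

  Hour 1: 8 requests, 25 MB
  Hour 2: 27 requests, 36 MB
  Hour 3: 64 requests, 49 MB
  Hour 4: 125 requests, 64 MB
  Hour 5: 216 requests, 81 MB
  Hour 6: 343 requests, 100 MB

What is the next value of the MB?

121

MB: 25, 36, 49, 64, 81, 100 → 121 (perfect squares: 5², 6², 7², …).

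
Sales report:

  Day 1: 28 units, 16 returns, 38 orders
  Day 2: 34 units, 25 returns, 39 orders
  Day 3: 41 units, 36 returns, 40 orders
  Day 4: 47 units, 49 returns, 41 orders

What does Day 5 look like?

54 units, 64 returns, 42 orders

Units — alternating steps +6, +7, +6, +7, …: 28, 34, 41, 47 → 54.
Returns: perfect squares: 4², 5², 6², …; 16, 25, 36, 49 → 64.
Orders goes 38, 39, 40, 41 → 42 (+1 each step).
Putting it together: 54 units, 64 returns, 42 orders.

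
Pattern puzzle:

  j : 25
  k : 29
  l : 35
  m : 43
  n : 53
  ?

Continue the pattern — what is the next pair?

o : 65

Letter: letters move forward 1 place in the alphabet; j, k, l, m, n → o.
Second coordinate: 25, 29, 35, 43, 53 → 65 (differences are 4, 6, 8, … (increasing by 2 each time)).
So the next pair is o : 65.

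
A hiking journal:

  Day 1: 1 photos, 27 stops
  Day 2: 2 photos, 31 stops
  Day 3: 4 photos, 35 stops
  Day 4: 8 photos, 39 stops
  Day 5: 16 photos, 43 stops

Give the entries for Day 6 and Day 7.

32 photos, 47 stops; 64 photos, 51 stops

Photos goes 1, 2, 4, 8, 16 → 32 → 64 (×2 each step).
Stops: +4 each step, so 27, 31, 35, 39, 43 → 47 → 51.
Putting the parts together: 32 photos, 47 stops and then 64 photos, 51 stops.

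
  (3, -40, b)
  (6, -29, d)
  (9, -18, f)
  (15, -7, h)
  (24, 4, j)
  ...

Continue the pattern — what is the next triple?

(39, 15, l)

First part goes 3, 6, 9, 15, 24 → 39 (each term is the sum of the two before it).
Second part — +11 each step: -40, -29, -18, -7, 4 → 15.
Letter: b, d, f, h, j → l (letters move forward 2 places in the alphabet).
Combining the parts gives (39, 15, l).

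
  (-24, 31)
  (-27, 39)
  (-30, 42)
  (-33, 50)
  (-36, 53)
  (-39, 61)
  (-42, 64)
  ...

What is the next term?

(-45, 72)

First part — −3 each step: -24, -27, -30, -33, -36, -39, -42 → -45.
Second part: 31, 39, 42, 50, 53, 61, 64 → 72 (alternating steps +8, +3, +8, +3, …).
Combining the parts gives (-45, 72).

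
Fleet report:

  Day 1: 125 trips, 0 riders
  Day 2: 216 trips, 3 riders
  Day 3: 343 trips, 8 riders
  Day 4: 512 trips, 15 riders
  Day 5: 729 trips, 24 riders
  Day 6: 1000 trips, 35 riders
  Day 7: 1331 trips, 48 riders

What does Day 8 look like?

Trips — perfect cubes: 5³, 6³, 7³, …: 125, 216, 343, 512, 729, 1000, 1331 → 1728.
Riders: 0, 3, 8, 15, 24, 35, 48 → 63 (differences are 3, 5, 7, … (increasing by 2 each time)).
So the next line is 1728 trips, 63 riders.

1728 trips, 63 riders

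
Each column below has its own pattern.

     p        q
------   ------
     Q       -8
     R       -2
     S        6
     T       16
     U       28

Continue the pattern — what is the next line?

Column p — letters move forward 1 place in the alphabet: Q, R, S, T, U → V.
For the column q, differences are 6, 8, 10, … (increasing by 2 each time): -8, -2, 6, 16, 28 → 42.
Combining the parts gives V  42.

V  42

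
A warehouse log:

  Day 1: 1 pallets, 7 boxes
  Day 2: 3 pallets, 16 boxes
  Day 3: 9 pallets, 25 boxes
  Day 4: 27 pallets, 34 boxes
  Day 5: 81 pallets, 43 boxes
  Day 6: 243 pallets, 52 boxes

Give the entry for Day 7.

Pallets: 1, 3, 9, 27, 81, 243 → 729 (×3 each step).
For the boxes, +9 each step: 7, 16, 25, 34, 43, 52 → 61.
So the next record is 729 pallets, 61 boxes.

729 pallets, 61 boxes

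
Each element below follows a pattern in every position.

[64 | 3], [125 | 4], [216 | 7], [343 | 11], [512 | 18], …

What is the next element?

First value: perfect cubes: 4³, 5³, 6³, …, so 64, 125, 216, 343, 512 → 729.
Second value: each term is the sum of the two before it; 3, 4, 7, 11, 18 → 29.
So the next element is [729 | 29].

[729 | 29]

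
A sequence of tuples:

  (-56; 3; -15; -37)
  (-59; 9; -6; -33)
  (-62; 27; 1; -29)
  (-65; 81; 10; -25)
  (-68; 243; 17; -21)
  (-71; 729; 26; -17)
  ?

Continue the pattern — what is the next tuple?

For the first value, −3 each step: -56, -59, -62, -65, -68, -71 → -74.
Second value goes 3, 9, 27, 81, 243, 729 → 2187 (×3 each step).
Third value goes -15, -6, 1, 10, 17, 26 → 33 (alternating steps +9, +7, +9, +7, …).
Fourth value: -37, -33, -29, -25, -21, -17 → -13 (+4 each step).
So the next tuple is (-74; 2187; 33; -13).

(-74; 2187; 33; -13)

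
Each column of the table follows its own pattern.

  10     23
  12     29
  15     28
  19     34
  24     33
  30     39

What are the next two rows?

First component: differences are 2, 3, 4, … (increasing by 1 each time), so 10, 12, 15, 19, 24, 30 → 37 → 45.
Second component: alternating steps +6, −1, +6, −1, …; 23, 29, 28, 34, 33, 39 → 38 → 44.
So the next two rows are 37  38 and 45  44.

37  38; 45  44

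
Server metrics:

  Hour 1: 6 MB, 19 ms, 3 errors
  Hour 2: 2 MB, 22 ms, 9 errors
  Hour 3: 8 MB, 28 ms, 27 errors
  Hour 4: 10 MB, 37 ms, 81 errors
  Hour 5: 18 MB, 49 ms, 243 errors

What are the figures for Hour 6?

For the MB, each term is the sum of the two before it: 6, 2, 8, 10, 18 → 28.
Ms: differences are 3, 6, 9, … (increasing by 3 each time); 19, 22, 28, 37, 49 → 64.
Errors: ×3 each step, so 3, 9, 27, 81, 243 → 729.
Combining the parts gives 28 MB, 64 ms, 729 errors.

28 MB, 64 ms, 729 errors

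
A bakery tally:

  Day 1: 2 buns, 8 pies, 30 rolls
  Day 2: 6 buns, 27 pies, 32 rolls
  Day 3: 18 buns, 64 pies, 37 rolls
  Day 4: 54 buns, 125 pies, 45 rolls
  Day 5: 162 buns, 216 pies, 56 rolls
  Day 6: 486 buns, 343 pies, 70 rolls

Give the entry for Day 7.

Buns: 2, 6, 18, 54, 162, 486 → 1458 (×3 each step).
Pies — perfect cubes: 2³, 3³, 4³, …: 8, 27, 64, 125, 216, 343 → 512.
Rolls: differences are 2, 5, 8, … (increasing by 3 each time); 30, 32, 37, 45, 56, 70 → 87.
So the next record is 1458 buns, 512 pies, 87 rolls.

1458 buns, 512 pies, 87 rolls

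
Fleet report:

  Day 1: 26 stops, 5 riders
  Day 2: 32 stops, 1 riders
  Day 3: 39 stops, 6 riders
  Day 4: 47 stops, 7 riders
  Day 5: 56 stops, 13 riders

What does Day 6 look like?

66 stops, 20 riders

Stops: differences are 6, 7, 8, … (increasing by 1 each time); 26, 32, 39, 47, 56 → 66.
Riders: 5, 1, 6, 7, 13 → 20 (each term is the sum of the two before it).
So the next row is 66 stops, 20 riders.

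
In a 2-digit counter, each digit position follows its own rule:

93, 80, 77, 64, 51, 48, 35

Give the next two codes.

First digit: −1 each step, mod 10; 9, 8, 7, 6, 5, 4, 3 → 2 → 1.
Second digit: 3, 0, 7, 4, 1, 8, 5 → 2 → 9 (−3 each step, mod 10).
Putting the parts together: 22 and then 19.

22 then 19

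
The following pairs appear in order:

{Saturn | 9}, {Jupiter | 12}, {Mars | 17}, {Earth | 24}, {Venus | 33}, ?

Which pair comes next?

{Mercury | 44}

For the planet, runs backward through the planets Mercury→Neptune: Saturn, Jupiter, Mars, Earth, Venus → Mercury.
Second value goes 9, 12, 17, 24, 33 → 44 (differences are 3, 5, 7, … (increasing by 2 each time)).
Combining the parts gives {Mercury | 44}.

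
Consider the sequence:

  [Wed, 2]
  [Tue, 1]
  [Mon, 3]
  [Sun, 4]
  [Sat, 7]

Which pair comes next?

Day — runs backward through the weekdays Mon→Sun: Wed, Tue, Mon, Sun, Sat → Fri.
Second component: 2, 1, 3, 4, 7 → 11 (each term is the sum of the two before it).
Putting it together: [Fri, 11].

[Fri, 11]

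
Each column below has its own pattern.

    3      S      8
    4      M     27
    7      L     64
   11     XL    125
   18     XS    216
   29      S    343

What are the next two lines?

First component goes 3, 4, 7, 11, 18, 29 → 47 → 76 (each term is the sum of the two before it).
For the size, repeats S → M → L → XL → XS: S, M, L, XL, XS, S → M → L.
Third component: perfect cubes: 2³, 3³, 4³, …; 8, 27, 64, 125, 216, 343 → 512 → 729.
So the next two lines are 47  M  512 and 76  L  729.

47  M  512; 76  L  729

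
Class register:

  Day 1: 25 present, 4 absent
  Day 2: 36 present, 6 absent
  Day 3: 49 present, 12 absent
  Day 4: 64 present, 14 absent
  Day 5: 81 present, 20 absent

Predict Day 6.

For the present, perfect squares: 5², 6², 7², …: 25, 36, 49, 64, 81 → 100.
Absent — alternating steps +2, +6, +2, +6, …: 4, 6, 12, 14, 20 → 22.
So the next row is 100 present, 22 absent.

100 present, 22 absent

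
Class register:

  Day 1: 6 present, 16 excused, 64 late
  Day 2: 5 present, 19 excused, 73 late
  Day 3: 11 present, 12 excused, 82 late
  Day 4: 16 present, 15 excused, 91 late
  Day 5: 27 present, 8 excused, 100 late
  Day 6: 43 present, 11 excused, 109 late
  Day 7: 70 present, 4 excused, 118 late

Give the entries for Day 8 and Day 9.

Present: 6, 5, 11, 16, 27, 43, 70 → 113 → 183 (each term is the sum of the two before it).
Excused: alternating steps +3, −7, +3, −7, …; 16, 19, 12, 15, 8, 11, 4 → 7 → 0.
Late: +9 each step, so 64, 73, 82, 91, 100, 109, 118 → 127 → 136.
Putting the parts together: 113 present, 7 excused, 127 late and then 183 present, 0 excused, 136 late.

113 present, 7 excused, 127 late; 183 present, 0 excused, 136 late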